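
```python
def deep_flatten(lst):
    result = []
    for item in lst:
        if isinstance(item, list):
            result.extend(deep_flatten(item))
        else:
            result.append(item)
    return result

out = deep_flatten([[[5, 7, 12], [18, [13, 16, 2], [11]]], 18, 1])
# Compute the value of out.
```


deep_flatten([[[5, 7, 12], [18, [13, 16, 2], [11]]], 18, 1])
Processing each element:
  [[5, 7, 12], [18, [13, 16, 2], [11]]] is a list -> deep_flatten recursively -> [5, 7, 12, 18, 13, 16, 2, 11]
  18 is not a list -> append 18
  1 is not a list -> append 1
= [5, 7, 12, 18, 13, 16, 2, 11, 18, 1]


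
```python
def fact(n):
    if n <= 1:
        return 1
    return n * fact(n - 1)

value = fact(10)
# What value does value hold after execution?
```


fact(10)
= 10 * fact(9)
= 10 * 9 * fact(8)
= 10 * 9 * 8 * fact(7)
= 10 * 9 * 8 * 7 * fact(6)
= 10 * 9 * 8 * 7 * 6 * fact(5)
= 10 * 9 * 8 * 7 * 6 * 5 * fact(4)
= 10 * 9 * 8 * 7 * 6 * 5 * 4 * fact(3)
= 10 * 9 * 8 * 7 * 6 * 5 * 4 * 3 * fact(2)
= 10 * 9 * 8 * 7 * 6 * 5 * 4 * 3 * 2 * fact(1)
= 10 * 9 * 8 * 7 * 6 * 5 * 4 * 3 * 2 * 1
= 3628800


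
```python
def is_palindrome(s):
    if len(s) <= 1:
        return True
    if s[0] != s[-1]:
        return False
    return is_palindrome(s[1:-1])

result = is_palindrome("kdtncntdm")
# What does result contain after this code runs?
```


is_palindrome("kdtncntdm")
"kdtncntdm": s[0]='k' != s[-1]='m' -> False
= False


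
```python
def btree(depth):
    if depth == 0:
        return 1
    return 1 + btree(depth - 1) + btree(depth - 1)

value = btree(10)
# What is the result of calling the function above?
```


btree(10)
= 1 + btree(9) + btree(9)
= 1 + 2 * btree(9)
btree(k) = 2^(k+1) - 1
btree(0) = 1
btree(1) = 3
btree(2) = 7
btree(3) = 15
btree(4) = 31
btree(10) = 2^11 - 1 = 2047


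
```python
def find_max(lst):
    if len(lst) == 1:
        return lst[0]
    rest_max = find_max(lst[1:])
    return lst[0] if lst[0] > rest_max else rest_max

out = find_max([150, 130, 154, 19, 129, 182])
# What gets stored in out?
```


find_max([150, 130, 154, 19, 129, 182])
= compare 150 with find_max([130, 154, 19, 129, 182])
= compare 130 with find_max([154, 19, 129, 182])
= compare 154 with find_max([19, 129, 182])
= compare 19 with find_max([129, 182])
= compare 129 with find_max([182])
Base: find_max([182]) = 182
compare 129 with 182: max = 182
compare 19 with 182: max = 182
compare 154 with 182: max = 182
compare 130 with 182: max = 182
compare 150 with 182: max = 182
= 182


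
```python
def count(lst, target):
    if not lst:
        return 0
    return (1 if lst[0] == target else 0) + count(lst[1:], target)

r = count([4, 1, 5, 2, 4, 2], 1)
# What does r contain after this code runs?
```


count([4, 1, 5, 2, 4, 2], 1)
lst[0]=4 != 1: 0 + count([1, 5, 2, 4, 2], 1)
lst[0]=1 == 1: 1 + count([5, 2, 4, 2], 1)
lst[0]=5 != 1: 0 + count([2, 4, 2], 1)
lst[0]=2 != 1: 0 + count([4, 2], 1)
lst[0]=4 != 1: 0 + count([2], 1)
lst[0]=2 != 1: 0 + count([], 1)
= 1


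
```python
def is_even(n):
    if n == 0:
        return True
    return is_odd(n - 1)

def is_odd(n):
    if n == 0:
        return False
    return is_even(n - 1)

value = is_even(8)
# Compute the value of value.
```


is_even(8)
= is_odd(7)
= is_even(6)
= is_odd(5)
= is_even(4)
= is_odd(3)
= is_even(2)
= is_odd(1)
= is_even(0)
n == 0: return True
= True


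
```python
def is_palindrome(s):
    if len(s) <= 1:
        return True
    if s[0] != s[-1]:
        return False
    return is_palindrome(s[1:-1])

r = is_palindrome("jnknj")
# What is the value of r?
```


is_palindrome("jnknj")
"jnknj": s[0]='j' == s[-1]='j' -> is_palindrome("nkn")
"nkn": s[0]='n' == s[-1]='n' -> is_palindrome("k")
"k": len <= 1 -> True
= True


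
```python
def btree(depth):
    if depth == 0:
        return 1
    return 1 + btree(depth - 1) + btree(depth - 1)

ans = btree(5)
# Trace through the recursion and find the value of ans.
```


btree(5)
= 1 + btree(4) + btree(4)
= 1 + 2 * btree(4)
btree(k) = 2^(k+1) - 1
btree(0) = 1
btree(1) = 3
btree(2) = 7
btree(3) = 15
btree(4) = 31
btree(5) = 2^6 - 1 = 63


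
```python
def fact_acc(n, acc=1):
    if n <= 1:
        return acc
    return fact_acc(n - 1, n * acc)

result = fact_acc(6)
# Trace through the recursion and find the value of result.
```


fact_acc(6, 1)
= fact_acc(5, 6 * 1) = fact_acc(5, 6)
= fact_acc(4, 5 * 6) = fact_acc(4, 30)
= fact_acc(3, 4 * 30) = fact_acc(3, 120)
= fact_acc(2, 3 * 120) = fact_acc(2, 360)
= fact_acc(1, 2 * 360) = fact_acc(1, 720)
n <= 1, return acc = 720


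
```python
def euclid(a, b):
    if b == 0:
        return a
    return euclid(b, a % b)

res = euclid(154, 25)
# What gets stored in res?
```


euclid(154, 25)
= euclid(25, 154 % 25) = euclid(25, 4)
= euclid(4, 25 % 4) = euclid(4, 1)
= euclid(1, 4 % 1) = euclid(1, 0)
b == 0, return a = 1


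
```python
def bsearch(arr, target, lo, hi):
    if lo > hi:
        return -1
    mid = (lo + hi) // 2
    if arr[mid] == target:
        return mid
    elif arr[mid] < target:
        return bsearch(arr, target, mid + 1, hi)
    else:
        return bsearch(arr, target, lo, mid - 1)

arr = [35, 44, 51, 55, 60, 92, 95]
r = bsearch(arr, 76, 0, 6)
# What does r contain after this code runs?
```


bsearch(arr, 76, 0, 6)
lo=0, hi=6, mid=3, arr[mid]=55
55 < 76, search right half
lo=4, hi=6, mid=5, arr[mid]=92
92 > 76, search left half
lo=4, hi=4, mid=4, arr[mid]=60
60 < 76, search right half
lo > hi, target not found, return -1
= -1


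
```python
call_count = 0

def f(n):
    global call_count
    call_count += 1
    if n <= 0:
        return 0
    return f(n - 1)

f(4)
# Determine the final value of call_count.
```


f(4) calls f(3) calls ... calls f(0)
Total calls: 4 + 1 (for base case) = 5


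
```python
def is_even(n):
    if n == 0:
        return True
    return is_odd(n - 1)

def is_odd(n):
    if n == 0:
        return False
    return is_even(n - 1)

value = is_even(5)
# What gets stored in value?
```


is_even(5)
= is_odd(4)
= is_even(3)
= is_odd(2)
= is_even(1)
= is_odd(0)
n == 0: return False
= False


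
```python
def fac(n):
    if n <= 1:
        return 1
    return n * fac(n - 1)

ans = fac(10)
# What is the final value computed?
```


fac(10)
= 10 * fac(9)
= 10 * 9 * fac(8)
= 10 * 9 * 8 * fac(7)
= 10 * 9 * 8 * 7 * fac(6)
= 10 * 9 * 8 * 7 * 6 * fac(5)
= 10 * 9 * 8 * 7 * 6 * 5 * fac(4)
= 10 * 9 * 8 * 7 * 6 * 5 * 4 * fac(3)
= 10 * 9 * 8 * 7 * 6 * 5 * 4 * 3 * fac(2)
= 10 * 9 * 8 * 7 * 6 * 5 * 4 * 3 * 2 * fac(1)
= 10 * 9 * 8 * 7 * 6 * 5 * 4 * 3 * 2 * 1
= 3628800


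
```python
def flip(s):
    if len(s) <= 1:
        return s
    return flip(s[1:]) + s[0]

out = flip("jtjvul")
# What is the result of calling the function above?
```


flip("jtjvul")
= flip("tjvul") + "j"
= flip("jvul") + "t" + "j"
= flip("vul") + "j" + "t" + "j"
= flip("ul") + "v" + "j" + "t" + "j"
= flip("l") + "u" + "v" + "j" + "t" + "j"
= "l" + "u" + "v" + "j" + "t" + "j"
= "luvjtj"


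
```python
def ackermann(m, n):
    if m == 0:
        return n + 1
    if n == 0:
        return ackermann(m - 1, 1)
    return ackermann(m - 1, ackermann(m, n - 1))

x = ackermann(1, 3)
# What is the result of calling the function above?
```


ackermann(1, 3)
= ackermann(0, ackermann(1, 2))
First compute ackermann(1, 2) = 4
= ackermann(0, 4)
= 5


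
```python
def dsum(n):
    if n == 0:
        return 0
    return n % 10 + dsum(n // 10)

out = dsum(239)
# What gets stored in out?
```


dsum(239)
= 9 + dsum(23)
= 9 + 3 + dsum(2)
= 9 + 3 + 2 + dsum(0)
= 9 + 3 + 2 + 0
= 14


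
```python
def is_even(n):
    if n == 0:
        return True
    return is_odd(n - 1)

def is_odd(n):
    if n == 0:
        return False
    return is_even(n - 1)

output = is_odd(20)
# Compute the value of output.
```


is_odd(20)
= is_even(19)
= is_odd(18)
= is_even(17)
= is_odd(16)
= is_even(15)
= is_odd(14)
= is_even(13)
= is_odd(12)
= is_even(11)
= is_odd(10)
= is_even(9)
= is_odd(8)
= is_even(7)
= is_odd(6)
= is_even(5)
= is_odd(4)
= is_even(3)
= is_odd(2)
= is_even(1)
= is_odd(0)
n == 0: return False
= False


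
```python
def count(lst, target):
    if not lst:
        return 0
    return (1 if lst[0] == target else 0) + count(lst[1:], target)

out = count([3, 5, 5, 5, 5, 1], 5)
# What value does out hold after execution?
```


count([3, 5, 5, 5, 5, 1], 5)
lst[0]=3 != 5: 0 + count([5, 5, 5, 5, 1], 5)
lst[0]=5 == 5: 1 + count([5, 5, 5, 1], 5)
lst[0]=5 == 5: 1 + count([5, 5, 1], 5)
lst[0]=5 == 5: 1 + count([5, 1], 5)
lst[0]=5 == 5: 1 + count([1], 5)
lst[0]=1 != 5: 0 + count([], 5)
= 4


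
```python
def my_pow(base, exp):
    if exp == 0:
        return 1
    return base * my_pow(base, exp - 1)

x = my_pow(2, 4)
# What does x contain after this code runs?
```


my_pow(2, 4)
= 2 * my_pow(2, 3)
= 2 * 2 * my_pow(2, 2)
= 2 * 2 * 2 * my_pow(2, 1)
= 2 * 2 * 2 * 2 * my_pow(2, 0)
= 2 * 2 * 2 * 2 * 1
= 16


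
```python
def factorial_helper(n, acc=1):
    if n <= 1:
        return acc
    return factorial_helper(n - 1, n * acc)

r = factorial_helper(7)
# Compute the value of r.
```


factorial_helper(7, 1)
= factorial_helper(6, 7 * 1) = factorial_helper(6, 7)
= factorial_helper(5, 6 * 7) = factorial_helper(5, 42)
= factorial_helper(4, 5 * 42) = factorial_helper(4, 210)
= factorial_helper(3, 4 * 210) = factorial_helper(3, 840)
= factorial_helper(2, 3 * 840) = factorial_helper(2, 2520)
= factorial_helper(1, 2 * 2520) = factorial_helper(1, 5040)
n <= 1, return acc = 5040


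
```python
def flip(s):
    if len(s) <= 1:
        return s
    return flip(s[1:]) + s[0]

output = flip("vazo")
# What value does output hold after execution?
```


flip("vazo")
= flip("azo") + "v"
= flip("zo") + "a" + "v"
= flip("o") + "z" + "a" + "v"
= "o" + "z" + "a" + "v"
= "ozav"


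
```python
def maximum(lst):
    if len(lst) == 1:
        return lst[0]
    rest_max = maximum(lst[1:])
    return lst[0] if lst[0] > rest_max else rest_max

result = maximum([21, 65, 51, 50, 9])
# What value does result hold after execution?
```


maximum([21, 65, 51, 50, 9])
= compare 21 with maximum([65, 51, 50, 9])
= compare 65 with maximum([51, 50, 9])
= compare 51 with maximum([50, 9])
= compare 50 with maximum([9])
Base: maximum([9]) = 9
compare 50 with 9: max = 50
compare 51 with 50: max = 51
compare 65 with 51: max = 65
compare 21 with 65: max = 65
= 65


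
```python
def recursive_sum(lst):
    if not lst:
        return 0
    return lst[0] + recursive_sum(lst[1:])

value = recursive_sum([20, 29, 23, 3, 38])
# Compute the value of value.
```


recursive_sum([20, 29, 23, 3, 38])
= 20 + recursive_sum([29, 23, 3, 38])
= 20 + 29 + recursive_sum([23, 3, 38])
= 20 + 29 + 23 + recursive_sum([3, 38])
= 20 + 29 + 23 + 3 + recursive_sum([38])
= 20 + 29 + 23 + 3 + 38 + recursive_sum([])
= 20 + 29 + 23 + 3 + 38 + 0
= 113


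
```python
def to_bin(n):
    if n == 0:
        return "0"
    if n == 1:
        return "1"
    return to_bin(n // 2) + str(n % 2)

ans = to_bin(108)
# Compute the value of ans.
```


to_bin(108)
= to_bin(54) + "0"
= to_bin(27) + "0" + "0"
= to_bin(13) + "1" + "0" + "0"
= to_bin(6) + "1" + "1" + "0" + "0"
= to_bin(3) + "0" + "1" + "1" + "0" + "0"
= to_bin(1) + "1" + "0" + "1" + "1" + "0" + "0"
= "1" + "1" + "0" + "1" + "1" + "0" + "0"
= "1101100"


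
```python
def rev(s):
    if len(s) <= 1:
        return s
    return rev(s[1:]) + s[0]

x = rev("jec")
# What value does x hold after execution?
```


rev("jec")
= rev("ec") + "j"
= rev("c") + "e" + "j"
= "c" + "e" + "j"
= "cej"


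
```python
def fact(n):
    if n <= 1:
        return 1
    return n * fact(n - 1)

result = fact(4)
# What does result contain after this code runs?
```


fact(4)
= 4 * fact(3)
= 4 * 3 * fact(2)
= 4 * 3 * 2 * fact(1)
= 4 * 3 * 2 * 1
= 24


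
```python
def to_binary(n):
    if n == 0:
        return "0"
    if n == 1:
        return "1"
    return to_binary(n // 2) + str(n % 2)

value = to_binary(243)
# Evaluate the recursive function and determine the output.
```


to_binary(243)
= to_binary(121) + "1"
= to_binary(60) + "1" + "1"
= to_binary(30) + "0" + "1" + "1"
= to_binary(15) + "0" + "0" + "1" + "1"
= to_binary(7) + "1" + "0" + "0" + "1" + "1"
= to_binary(3) + "1" + "1" + "0" + "0" + "1" + "1"
= to_binary(1) + "1" + "1" + "1" + "0" + "0" + "1" + "1"
= "1" + "1" + "1" + "1" + "0" + "0" + "1" + "1"
= "11110011"


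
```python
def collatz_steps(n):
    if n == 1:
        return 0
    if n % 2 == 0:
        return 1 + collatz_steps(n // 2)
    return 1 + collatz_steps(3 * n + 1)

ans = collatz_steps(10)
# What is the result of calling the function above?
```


collatz_steps(10)
10 is even -> collatz_steps(5)
5 is odd -> 3*5+1 = 16 -> collatz_steps(16)
16 is even -> collatz_steps(8)
8 is even -> collatz_steps(4)
4 is even -> collatz_steps(2)
2 is even -> collatz_steps(1)
Reached 1 after 6 steps
= 6


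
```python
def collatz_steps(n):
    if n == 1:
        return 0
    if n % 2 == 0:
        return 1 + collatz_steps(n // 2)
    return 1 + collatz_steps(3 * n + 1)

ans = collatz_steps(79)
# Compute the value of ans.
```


collatz_steps(79)
79 is odd -> 3*79+1 = 238 -> collatz_steps(238)
238 is even -> collatz_steps(119)
119 is odd -> 3*119+1 = 358 -> collatz_steps(358)
358 is even -> collatz_steps(179)
179 is odd -> 3*179+1 = 538 -> collatz_steps(538)
538 is even -> collatz_steps(269)
269 is odd -> 3*269+1 = 808 -> collatz_steps(808)
808 is even -> collatz_steps(404)
404 is even -> collatz_steps(202)
202 is even -> collatz_steps(101)
101 is odd -> 3*101+1 = 304 -> collatz_steps(304)
304 is even -> collatz_steps(152)
152 is even -> collatz_steps(76)
76 is even -> collatz_steps(38)
38 is even -> collatz_steps(19)
19 is odd -> 3*19+1 = 58 -> collatz_steps(58)
58 is even -> collatz_steps(29)
29 is odd -> 3*29+1 = 88 -> collatz_steps(88)
88 is even -> collatz_steps(44)
44 is even -> collatz_steps(22)
22 is even -> collatz_steps(11)
11 is odd -> 3*11+1 = 34 -> collatz_steps(34)
34 is even -> collatz_steps(17)
17 is odd -> 3*17+1 = 52 -> collatz_steps(52)
52 is even -> collatz_steps(26)
26 is even -> collatz_steps(13)
13 is odd -> 3*13+1 = 40 -> collatz_steps(40)
40 is even -> collatz_steps(20)
20 is even -> collatz_steps(10)
10 is even -> collatz_steps(5)
5 is odd -> 3*5+1 = 16 -> collatz_steps(16)
16 is even -> collatz_steps(8)
8 is even -> collatz_steps(4)
4 is even -> collatz_steps(2)
2 is even -> collatz_steps(1)
Reached 1 after 35 steps
= 35


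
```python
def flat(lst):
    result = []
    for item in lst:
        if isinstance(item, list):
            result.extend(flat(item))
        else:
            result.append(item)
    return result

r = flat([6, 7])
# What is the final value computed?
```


flat([6, 7])
Processing each element:
  6 is not a list -> append 6
  7 is not a list -> append 7
= [6, 7]


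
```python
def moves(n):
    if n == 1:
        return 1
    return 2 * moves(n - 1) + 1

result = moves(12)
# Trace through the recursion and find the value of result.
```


moves(12)
= 2 * moves(11) + 1
= 2 * (2 * moves(10) + 1) + 1
= 2 * (2 * (2 * moves(9) + 1) + 1) + 1
= 2 * (2 * (2 * (2 * moves(8) + 1) + 1) + 1) + 1
= 2 * (2 * (2 * (2 * (2 * moves(7) + 1) + 1) + 1) + 1) + 1
= 2 * (2 * (2 * (2 * (2 * (2 * moves(6) + 1) + 1) + 1) + 1) + 1) + 1
= 2 * (2 * (2 * (2 * (2 * (2 * (2 * moves(5) + 1) + 1) + 1) + 1) + 1) + 1) + 1
= 2 * (2 * (2 * (2 * (2 * (2 * (2 * (2 * moves(4) + 1) + 1) + 1) + 1) + 1) + 1) + 1) + 1
= 2 * (2 * (2 * (2 * (2 * (2 * (2 * (2 * (2 * moves(3) + 1) + 1) + 1) + 1) + 1) + 1) + 1) + 1) + 1
= 2 * (2 * (2 * (2 * (2 * (2 * (2 * (2 * (2 * (2 * moves(2) + 1) + 1) + 1) + 1) + 1) + 1) + 1) + 1) + 1) + 1
= 2 * (2 * (2 * (2 * (2 * (2 * (2 * (2 * (2 * (2 * (2 * moves(1) + 1) + 1) + 1) + 1) + 1) + 1) + 1) + 1) + 1) + 1) + 1
Now compute bottom-up:
moves(1) = 1
moves(2) = 2 * 1 + 1 = 3
moves(3) = 2 * 3 + 1 = 7
moves(4) = 2 * 7 + 1 = 15
moves(5) = 2 * 15 + 1 = 31
moves(6) = 2 * 31 + 1 = 63
moves(7) = 2 * 63 + 1 = 127
moves(8) = 2 * 127 + 1 = 255
moves(9) = 2 * 255 + 1 = 511
moves(10) = 2 * 511 + 1 = 1023
moves(11) = 2 * 1023 + 1 = 2047
moves(12) = 2 * 2047 + 1 = 4095
= 4095


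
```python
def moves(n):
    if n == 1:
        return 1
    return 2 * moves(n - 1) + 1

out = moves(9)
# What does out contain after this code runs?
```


moves(9)
= 2 * moves(8) + 1
= 2 * (2 * moves(7) + 1) + 1
= 2 * (2 * (2 * moves(6) + 1) + 1) + 1
= 2 * (2 * (2 * (2 * moves(5) + 1) + 1) + 1) + 1
= 2 * (2 * (2 * (2 * (2 * moves(4) + 1) + 1) + 1) + 1) + 1
= 2 * (2 * (2 * (2 * (2 * (2 * moves(3) + 1) + 1) + 1) + 1) + 1) + 1
= 2 * (2 * (2 * (2 * (2 * (2 * (2 * moves(2) + 1) + 1) + 1) + 1) + 1) + 1) + 1
= 2 * (2 * (2 * (2 * (2 * (2 * (2 * (2 * moves(1) + 1) + 1) + 1) + 1) + 1) + 1) + 1) + 1
Now compute bottom-up:
moves(1) = 1
moves(2) = 2 * 1 + 1 = 3
moves(3) = 2 * 3 + 1 = 7
moves(4) = 2 * 7 + 1 = 15
moves(5) = 2 * 15 + 1 = 31
moves(6) = 2 * 31 + 1 = 63
moves(7) = 2 * 63 + 1 = 127
moves(8) = 2 * 127 + 1 = 255
moves(9) = 2 * 255 + 1 = 511
= 511


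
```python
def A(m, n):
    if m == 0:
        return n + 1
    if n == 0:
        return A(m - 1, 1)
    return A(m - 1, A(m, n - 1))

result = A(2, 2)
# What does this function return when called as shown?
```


A(2, 2)
= A(1, A(2, 1))
First compute A(2, 1) = 5
= A(1, 5)
= 7


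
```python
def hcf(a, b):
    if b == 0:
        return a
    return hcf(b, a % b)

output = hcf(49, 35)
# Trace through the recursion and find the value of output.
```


hcf(49, 35)
= hcf(35, 49 % 35) = hcf(35, 14)
= hcf(14, 35 % 14) = hcf(14, 7)
= hcf(7, 14 % 7) = hcf(7, 0)
b == 0, return a = 7


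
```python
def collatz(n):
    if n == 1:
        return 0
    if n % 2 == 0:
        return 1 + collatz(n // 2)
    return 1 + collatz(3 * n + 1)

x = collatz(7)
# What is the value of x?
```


collatz(7)
7 is odd -> 3*7+1 = 22 -> collatz(22)
22 is even -> collatz(11)
11 is odd -> 3*11+1 = 34 -> collatz(34)
34 is even -> collatz(17)
17 is odd -> 3*17+1 = 52 -> collatz(52)
52 is even -> collatz(26)
26 is even -> collatz(13)
13 is odd -> 3*13+1 = 40 -> collatz(40)
40 is even -> collatz(20)
20 is even -> collatz(10)
10 is even -> collatz(5)
5 is odd -> 3*5+1 = 16 -> collatz(16)
16 is even -> collatz(8)
8 is even -> collatz(4)
4 is even -> collatz(2)
2 is even -> collatz(1)
Reached 1 after 16 steps
= 16


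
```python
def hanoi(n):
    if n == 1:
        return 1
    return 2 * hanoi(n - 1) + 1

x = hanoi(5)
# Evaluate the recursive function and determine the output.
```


hanoi(5)
= 2 * hanoi(4) + 1
= 2 * (2 * hanoi(3) + 1) + 1
= 2 * (2 * (2 * hanoi(2) + 1) + 1) + 1
= 2 * (2 * (2 * (2 * hanoi(1) + 1) + 1) + 1) + 1
Now compute bottom-up:
hanoi(1) = 1
hanoi(2) = 2 * 1 + 1 = 3
hanoi(3) = 2 * 3 + 1 = 7
hanoi(4) = 2 * 7 + 1 = 15
hanoi(5) = 2 * 15 + 1 = 31
= 31


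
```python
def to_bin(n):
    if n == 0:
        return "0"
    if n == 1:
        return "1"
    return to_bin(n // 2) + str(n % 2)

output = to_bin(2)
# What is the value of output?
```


to_bin(2)
= to_bin(1) + "0"
= "1" + "0"
= "10"


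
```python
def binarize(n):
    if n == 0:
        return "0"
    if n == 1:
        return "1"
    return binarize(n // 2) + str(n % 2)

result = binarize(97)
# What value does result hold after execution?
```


binarize(97)
= binarize(48) + "1"
= binarize(24) + "0" + "1"
= binarize(12) + "0" + "0" + "1"
= binarize(6) + "0" + "0" + "0" + "1"
= binarize(3) + "0" + "0" + "0" + "0" + "1"
= binarize(1) + "1" + "0" + "0" + "0" + "0" + "1"
= "1" + "1" + "0" + "0" + "0" + "0" + "1"
= "1100001"


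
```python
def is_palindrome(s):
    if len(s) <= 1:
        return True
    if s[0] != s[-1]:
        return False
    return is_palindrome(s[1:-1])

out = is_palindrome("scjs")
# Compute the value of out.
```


is_palindrome("scjs")
"scjs": s[0]='s' == s[-1]='s' -> is_palindrome("cj")
"cj": s[0]='c' != s[-1]='j' -> False
= False


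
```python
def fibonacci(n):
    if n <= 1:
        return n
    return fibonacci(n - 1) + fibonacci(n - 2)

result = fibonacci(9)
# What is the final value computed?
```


fibonacci(9)
= fibonacci(8) + fibonacci(7)
= (fibonacci(7) + fibonacci(6)) + fibonacci(7)
Computing bottom-up: fibonacci(0)=0, fibonacci(1)=1, fibonacci(2)=1, fibonacci(3)=2, fibonacci(4)=3, fibonacci(5)=5, fibonacci(6)=8, fibonacci(7)=13, fibonacci(8)=21, fibonacci(9)=34
= 34


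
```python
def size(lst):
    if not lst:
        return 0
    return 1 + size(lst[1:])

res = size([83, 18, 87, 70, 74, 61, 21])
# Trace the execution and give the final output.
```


size([83, 18, 87, 70, 74, 61, 21])
= 1 + size([18, 87, 70, 74, 61, 21])
= 1 + 1 + size([87, 70, 74, 61, 21])
= 1 + 1 + 1 + size([70, 74, 61, 21])
= 1 + 1 + 1 + 1 + size([74, 61, 21])
= 1 + 1 + 1 + 1 + 1 + size([61, 21])
= 1 + 1 + 1 + 1 + 1 + 1 + size([21])
= 1 + 1 + 1 + 1 + 1 + 1 + 1 + size([])
= 1 + 1 + 1 + 1 + 1 + 1 + 1 + 0
= 7


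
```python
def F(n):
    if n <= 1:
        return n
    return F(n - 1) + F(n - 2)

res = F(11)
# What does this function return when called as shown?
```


F(11)
= F(10) + F(9)
= (F(9) + F(8)) + F(9)
Computing bottom-up: F(0)=0, F(1)=1, F(2)=1, F(3)=2, F(4)=3, F(5)=5, F(6)=8, F(7)=13, F(8)=21, F(9)=34, F(10)=55, F(11)=89
= 89


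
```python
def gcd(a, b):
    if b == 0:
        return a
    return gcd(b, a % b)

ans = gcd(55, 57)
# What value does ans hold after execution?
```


gcd(55, 57)
= gcd(57, 55 % 57) = gcd(57, 55)
= gcd(55, 57 % 55) = gcd(55, 2)
= gcd(2, 55 % 2) = gcd(2, 1)
= gcd(1, 2 % 1) = gcd(1, 0)
b == 0, return a = 1


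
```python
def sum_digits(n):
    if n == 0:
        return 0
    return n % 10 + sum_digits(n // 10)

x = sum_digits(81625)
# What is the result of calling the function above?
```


sum_digits(81625)
= 5 + sum_digits(8162)
= 5 + 2 + sum_digits(816)
= 5 + 2 + 6 + sum_digits(81)
= 5 + 2 + 6 + 1 + sum_digits(8)
= 5 + 2 + 6 + 1 + 8 + sum_digits(0)
= 5 + 2 + 6 + 1 + 8 + 0
= 22


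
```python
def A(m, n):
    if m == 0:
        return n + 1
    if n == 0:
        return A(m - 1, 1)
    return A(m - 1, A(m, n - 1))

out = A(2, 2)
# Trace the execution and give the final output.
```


A(2, 2)
= A(1, A(2, 1))
First compute A(2, 1) = 5
= A(1, 5)
= 7


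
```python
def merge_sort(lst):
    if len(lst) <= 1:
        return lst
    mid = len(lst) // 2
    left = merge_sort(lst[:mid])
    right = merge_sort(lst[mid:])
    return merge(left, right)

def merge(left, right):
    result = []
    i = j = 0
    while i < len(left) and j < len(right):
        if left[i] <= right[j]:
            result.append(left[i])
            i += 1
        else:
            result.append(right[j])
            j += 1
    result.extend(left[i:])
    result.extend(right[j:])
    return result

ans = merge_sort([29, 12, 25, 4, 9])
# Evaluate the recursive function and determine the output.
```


merge_sort([29, 12, 25, 4, 9])
Split into [29, 12] and [25, 4, 9]
Left sorted: [12, 29]
Right sorted: [4, 9, 25]
Merge [12, 29] and [4, 9, 25]
= [4, 9, 12, 25, 29]


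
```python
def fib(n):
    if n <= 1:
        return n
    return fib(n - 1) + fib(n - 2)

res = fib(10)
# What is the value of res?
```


fib(10)
= fib(9) + fib(8)
= (fib(8) + fib(7)) + fib(8)
Computing bottom-up: fib(0)=0, fib(1)=1, fib(2)=1, fib(3)=2, fib(4)=3, fib(5)=5, fib(6)=8, fib(7)=13, fib(8)=21, fib(9)=34, fib(10)=55
= 55


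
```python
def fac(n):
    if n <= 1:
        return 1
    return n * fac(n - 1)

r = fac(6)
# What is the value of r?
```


fac(6)
= 6 * fac(5)
= 6 * 5 * fac(4)
= 6 * 5 * 4 * fac(3)
= 6 * 5 * 4 * 3 * fac(2)
= 6 * 5 * 4 * 3 * 2 * fac(1)
= 6 * 5 * 4 * 3 * 2 * 1
= 720


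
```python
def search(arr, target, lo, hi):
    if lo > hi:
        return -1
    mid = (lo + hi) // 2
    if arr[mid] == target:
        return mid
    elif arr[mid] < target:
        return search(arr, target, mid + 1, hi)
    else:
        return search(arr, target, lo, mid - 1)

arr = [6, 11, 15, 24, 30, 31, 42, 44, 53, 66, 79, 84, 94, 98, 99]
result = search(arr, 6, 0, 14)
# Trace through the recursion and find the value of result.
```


search(arr, 6, 0, 14)
lo=0, hi=14, mid=7, arr[mid]=44
44 > 6, search left half
lo=0, hi=6, mid=3, arr[mid]=24
24 > 6, search left half
lo=0, hi=2, mid=1, arr[mid]=11
11 > 6, search left half
lo=0, hi=0, mid=0, arr[mid]=6
arr[0] == 6, found at index 0
= 0


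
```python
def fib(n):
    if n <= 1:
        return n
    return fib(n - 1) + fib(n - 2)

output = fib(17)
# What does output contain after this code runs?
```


fib(17)
= fib(16) + fib(15)
= (fib(15) + fib(14)) + fib(15)
Computing bottom-up: fib(0)=0, fib(1)=1, fib(2)=1, fib(3)=2, fib(4)=3, fib(5)=5, fib(6)=8, fib(7)=13, fib(8)=21, fib(9)=34, fib(10)=55, fib(11)=89, fib(12)=144, fib(13)=233, fib(14)=377, fib(15)=610, fib(16)=987, fib(17)=1597
= 1597


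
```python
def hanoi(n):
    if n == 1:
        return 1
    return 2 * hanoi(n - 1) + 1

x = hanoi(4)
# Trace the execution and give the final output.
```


hanoi(4)
= 2 * hanoi(3) + 1
= 2 * (2 * hanoi(2) + 1) + 1
= 2 * (2 * (2 * hanoi(1) + 1) + 1) + 1
Now compute bottom-up:
hanoi(1) = 1
hanoi(2) = 2 * 1 + 1 = 3
hanoi(3) = 2 * 3 + 1 = 7
hanoi(4) = 2 * 7 + 1 = 15
= 15


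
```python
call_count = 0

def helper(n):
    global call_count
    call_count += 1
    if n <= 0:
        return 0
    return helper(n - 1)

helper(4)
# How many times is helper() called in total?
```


helper(4) calls helper(3) calls ... calls helper(0)
Total calls: 4 + 1 (for base case) = 5


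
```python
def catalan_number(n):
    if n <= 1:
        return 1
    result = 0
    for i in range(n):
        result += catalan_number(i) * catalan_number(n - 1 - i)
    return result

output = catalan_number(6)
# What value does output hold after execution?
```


catalan_number(6)
= sum of catalan_number(i) * catalan_number(6-1-i) for i in 0..5
First compute sub-values bottom-up:
  catalan_number(0) = 1, catalan_number(1) = 1
  catalan_number(2) = 1*1 + 1*1 = 2
  catalan_number(3) = 1*2 + 1*1 + 2*1 = 5
  catalan_number(4) = 1*5 + 1*2 + 2*1 + 5*1 = 14
  catalan_number(5) = 1*14 + 1*5 + 2*2 + 5*1 + 14*1 = 42
Now catalan_number(6):
  catalan_number(0)*catalan_number(5) = 1*42 = 42
  catalan_number(1)*catalan_number(4) = 1*14 = 14
  catalan_number(2)*catalan_number(3) = 2*5 = 10
  catalan_number(3)*catalan_number(2) = 5*2 = 10
  catalan_number(4)*catalan_number(1) = 14*1 = 14
  catalan_number(5)*catalan_number(0) = 42*1 = 42
= 42 + 14 + 10 + 10 + 14 + 42
= 132


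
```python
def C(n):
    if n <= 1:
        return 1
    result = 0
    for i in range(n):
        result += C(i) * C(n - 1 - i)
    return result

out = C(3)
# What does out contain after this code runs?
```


C(3)
= sum of C(i) * C(3-1-i) for i in 0..2
First compute sub-values bottom-up:
  C(0) = 1, C(1) = 1
  C(2) = 1*1 + 1*1 = 2
Now C(3):
  C(0)*C(2) = 1*2 = 2
  C(1)*C(1) = 1*1 = 1
  C(2)*C(0) = 2*1 = 2
= 2 + 1 + 2
= 5


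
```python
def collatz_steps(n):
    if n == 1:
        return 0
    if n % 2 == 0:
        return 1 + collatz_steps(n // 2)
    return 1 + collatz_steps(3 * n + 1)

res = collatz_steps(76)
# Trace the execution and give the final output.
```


collatz_steps(76)
76 is even -> collatz_steps(38)
38 is even -> collatz_steps(19)
19 is odd -> 3*19+1 = 58 -> collatz_steps(58)
58 is even -> collatz_steps(29)
29 is odd -> 3*29+1 = 88 -> collatz_steps(88)
88 is even -> collatz_steps(44)
44 is even -> collatz_steps(22)
22 is even -> collatz_steps(11)
11 is odd -> 3*11+1 = 34 -> collatz_steps(34)
34 is even -> collatz_steps(17)
17 is odd -> 3*17+1 = 52 -> collatz_steps(52)
52 is even -> collatz_steps(26)
26 is even -> collatz_steps(13)
13 is odd -> 3*13+1 = 40 -> collatz_steps(40)
40 is even -> collatz_steps(20)
20 is even -> collatz_steps(10)
10 is even -> collatz_steps(5)
5 is odd -> 3*5+1 = 16 -> collatz_steps(16)
16 is even -> collatz_steps(8)
8 is even -> collatz_steps(4)
4 is even -> collatz_steps(2)
2 is even -> collatz_steps(1)
Reached 1 after 22 steps
= 22


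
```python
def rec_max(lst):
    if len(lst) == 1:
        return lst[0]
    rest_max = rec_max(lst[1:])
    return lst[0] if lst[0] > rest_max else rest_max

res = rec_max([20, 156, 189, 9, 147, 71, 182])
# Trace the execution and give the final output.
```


rec_max([20, 156, 189, 9, 147, 71, 182])
= compare 20 with rec_max([156, 189, 9, 147, 71, 182])
= compare 156 with rec_max([189, 9, 147, 71, 182])
= compare 189 with rec_max([9, 147, 71, 182])
= compare 9 with rec_max([147, 71, 182])
= compare 147 with rec_max([71, 182])
= compare 71 with rec_max([182])
Base: rec_max([182]) = 182
compare 71 with 182: max = 182
compare 147 with 182: max = 182
compare 9 with 182: max = 182
compare 189 with 182: max = 189
compare 156 with 189: max = 189
compare 20 with 189: max = 189
= 189


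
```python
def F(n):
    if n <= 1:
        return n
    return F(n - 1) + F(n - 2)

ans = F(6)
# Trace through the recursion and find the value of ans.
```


F(6)
= F(5) + F(4)
= (F(4) + F(3)) + F(4)
Computing bottom-up: F(0)=0, F(1)=1, F(2)=1, F(3)=2, F(4)=3, F(5)=5, F(6)=8
= 8


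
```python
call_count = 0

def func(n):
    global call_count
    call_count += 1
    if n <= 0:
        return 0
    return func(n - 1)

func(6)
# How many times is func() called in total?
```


func(6) calls func(5) calls ... calls func(0)
Total calls: 6 + 1 (for base case) = 7


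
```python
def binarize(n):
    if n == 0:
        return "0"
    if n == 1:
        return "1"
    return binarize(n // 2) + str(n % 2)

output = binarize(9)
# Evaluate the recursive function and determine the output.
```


binarize(9)
= binarize(4) + "1"
= binarize(2) + "0" + "1"
= binarize(1) + "0" + "0" + "1"
= "1" + "0" + "0" + "1"
= "1001"


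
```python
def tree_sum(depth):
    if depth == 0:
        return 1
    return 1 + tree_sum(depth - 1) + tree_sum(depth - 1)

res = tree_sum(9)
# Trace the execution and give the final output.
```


tree_sum(9)
= 1 + tree_sum(8) + tree_sum(8)
= 1 + 2 * tree_sum(8)
tree_sum(k) = 2^(k+1) - 1
tree_sum(0) = 1
tree_sum(1) = 3
tree_sum(2) = 7
tree_sum(3) = 15
tree_sum(4) = 31
tree_sum(9) = 2^10 - 1 = 1023


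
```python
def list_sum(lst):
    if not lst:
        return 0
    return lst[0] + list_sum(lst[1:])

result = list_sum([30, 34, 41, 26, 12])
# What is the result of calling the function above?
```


list_sum([30, 34, 41, 26, 12])
= 30 + list_sum([34, 41, 26, 12])
= 30 + 34 + list_sum([41, 26, 12])
= 30 + 34 + 41 + list_sum([26, 12])
= 30 + 34 + 41 + 26 + list_sum([12])
= 30 + 34 + 41 + 26 + 12 + list_sum([])
= 30 + 34 + 41 + 26 + 12 + 0
= 143


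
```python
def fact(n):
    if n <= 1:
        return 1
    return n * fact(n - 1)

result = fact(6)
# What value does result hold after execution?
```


fact(6)
= 6 * fact(5)
= 6 * 5 * fact(4)
= 6 * 5 * 4 * fact(3)
= 6 * 5 * 4 * 3 * fact(2)
= 6 * 5 * 4 * 3 * 2 * fact(1)
= 6 * 5 * 4 * 3 * 2 * 1
= 720


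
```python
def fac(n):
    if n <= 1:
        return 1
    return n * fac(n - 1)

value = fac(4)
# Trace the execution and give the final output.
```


fac(4)
= 4 * fac(3)
= 4 * 3 * fac(2)
= 4 * 3 * 2 * fac(1)
= 4 * 3 * 2 * 1
= 24


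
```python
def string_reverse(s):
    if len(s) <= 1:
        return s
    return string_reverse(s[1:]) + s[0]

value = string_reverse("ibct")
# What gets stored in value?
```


string_reverse("ibct")
= string_reverse("bct") + "i"
= string_reverse("ct") + "b" + "i"
= string_reverse("t") + "c" + "b" + "i"
= "t" + "c" + "b" + "i"
= "tcbi"


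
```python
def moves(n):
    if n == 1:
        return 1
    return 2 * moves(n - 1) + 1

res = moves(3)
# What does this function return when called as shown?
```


moves(3)
= 2 * moves(2) + 1
= 2 * (2 * moves(1) + 1) + 1
Now compute bottom-up:
moves(1) = 1
moves(2) = 2 * 1 + 1 = 3
moves(3) = 2 * 3 + 1 = 7
= 7


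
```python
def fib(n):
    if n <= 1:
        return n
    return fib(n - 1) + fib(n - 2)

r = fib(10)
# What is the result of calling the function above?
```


fib(10)
= fib(9) + fib(8)
= (fib(8) + fib(7)) + fib(8)
Computing bottom-up: fib(0)=0, fib(1)=1, fib(2)=1, fib(3)=2, fib(4)=3, fib(5)=5, fib(6)=8, fib(7)=13, fib(8)=21, fib(9)=34, fib(10)=55
= 55


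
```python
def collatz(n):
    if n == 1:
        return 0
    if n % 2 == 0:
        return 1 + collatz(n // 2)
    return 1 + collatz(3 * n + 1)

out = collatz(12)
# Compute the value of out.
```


collatz(12)
12 is even -> collatz(6)
6 is even -> collatz(3)
3 is odd -> 3*3+1 = 10 -> collatz(10)
10 is even -> collatz(5)
5 is odd -> 3*5+1 = 16 -> collatz(16)
16 is even -> collatz(8)
8 is even -> collatz(4)
4 is even -> collatz(2)
2 is even -> collatz(1)
Reached 1 after 9 steps
= 9


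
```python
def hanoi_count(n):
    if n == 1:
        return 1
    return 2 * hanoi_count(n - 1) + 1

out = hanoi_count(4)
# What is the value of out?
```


hanoi_count(4)
= 2 * hanoi_count(3) + 1
= 2 * (2 * hanoi_count(2) + 1) + 1
= 2 * (2 * (2 * hanoi_count(1) + 1) + 1) + 1
Now compute bottom-up:
hanoi_count(1) = 1
hanoi_count(2) = 2 * 1 + 1 = 3
hanoi_count(3) = 2 * 3 + 1 = 7
hanoi_count(4) = 2 * 7 + 1 = 15
= 15


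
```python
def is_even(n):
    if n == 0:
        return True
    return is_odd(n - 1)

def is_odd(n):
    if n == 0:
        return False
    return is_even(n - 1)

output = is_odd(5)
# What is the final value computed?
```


is_odd(5)
= is_even(4)
= is_odd(3)
= is_even(2)
= is_odd(1)
= is_even(0)
n == 0: return True
= True


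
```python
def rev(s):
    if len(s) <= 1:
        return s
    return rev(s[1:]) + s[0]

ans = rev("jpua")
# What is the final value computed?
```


rev("jpua")
= rev("pua") + "j"
= rev("ua") + "p" + "j"
= rev("a") + "u" + "p" + "j"
= "a" + "u" + "p" + "j"
= "aupj"


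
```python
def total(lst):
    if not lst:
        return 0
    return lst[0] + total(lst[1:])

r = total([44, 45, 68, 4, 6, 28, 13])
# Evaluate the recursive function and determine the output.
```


total([44, 45, 68, 4, 6, 28, 13])
= 44 + total([45, 68, 4, 6, 28, 13])
= 44 + 45 + total([68, 4, 6, 28, 13])
= 44 + 45 + 68 + total([4, 6, 28, 13])
= 44 + 45 + 68 + 4 + total([6, 28, 13])
= 44 + 45 + 68 + 4 + 6 + total([28, 13])
= 44 + 45 + 68 + 4 + 6 + 28 + total([13])
= 44 + 45 + 68 + 4 + 6 + 28 + 13 + total([])
= 44 + 45 + 68 + 4 + 6 + 28 + 13 + 0
= 208


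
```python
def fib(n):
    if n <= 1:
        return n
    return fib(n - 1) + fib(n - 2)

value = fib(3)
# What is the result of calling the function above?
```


fib(3)
= fib(2) + fib(1)
Computing bottom-up: fib(0)=0, fib(1)=1, fib(2)=1, fib(3)=2
= 2


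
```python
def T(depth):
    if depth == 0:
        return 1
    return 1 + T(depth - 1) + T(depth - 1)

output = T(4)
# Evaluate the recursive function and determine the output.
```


T(4)
= 1 + T(3) + T(3)
= 1 + 2 * T(3)
T(k) = 2^(k+1) - 1
T(0) = 1
T(1) = 3
T(2) = 7
T(3) = 15
T(4) = 31
T(4) = 2^5 - 1 = 31


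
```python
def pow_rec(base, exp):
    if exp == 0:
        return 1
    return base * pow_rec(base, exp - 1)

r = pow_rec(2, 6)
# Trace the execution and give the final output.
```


pow_rec(2, 6)
= 2 * pow_rec(2, 5)
= 2 * 2 * pow_rec(2, 4)
= 2 * 2 * 2 * pow_rec(2, 3)
= 2 * 2 * 2 * 2 * pow_rec(2, 2)
= 2 * 2 * 2 * 2 * 2 * pow_rec(2, 1)
= 2 * 2 * 2 * 2 * 2 * 2 * pow_rec(2, 0)
= 2 * 2 * 2 * 2 * 2 * 2 * 1
= 64


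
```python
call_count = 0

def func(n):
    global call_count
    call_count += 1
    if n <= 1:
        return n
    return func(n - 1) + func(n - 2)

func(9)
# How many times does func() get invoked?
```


func(9) calls func(8) and func(7); each non-base call branches into two more.
Let C(k) = total number of calls made by func(k), including the call to func(k) itself.
Base cases: C(0) = 1, C(1) = 1
Recurrence: C(k) = 1 + C(k-1) + C(k-2)
  C(2) = 1 + C(1) + C(0) = 1 + 1 + 1 = 3
  C(3) = 1 + C(2) + C(1) = 1 + 3 + 1 = 5
  C(4) = 1 + C(3) + C(2) = 1 + 5 + 3 = 9
  C(5) = 1 + C(4) + C(3) = 1 + 9 + 5 = 15
  C(6) = 1 + C(5) + C(4) = 1 + 15 + 9 = 25
  C(7) = 1 + C(6) + C(5) = 1 + 25 + 15 = 41
  C(8) = 1 + C(7) + C(6) = 1 + 41 + 25 = 67
  C(9) = 1 + C(8) + C(7) = 1 + 67 + 41 = 109
Total calls = C(9) = 109


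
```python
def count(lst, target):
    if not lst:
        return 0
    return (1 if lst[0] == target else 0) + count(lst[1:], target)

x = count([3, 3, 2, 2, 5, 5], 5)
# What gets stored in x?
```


count([3, 3, 2, 2, 5, 5], 5)
lst[0]=3 != 5: 0 + count([3, 2, 2, 5, 5], 5)
lst[0]=3 != 5: 0 + count([2, 2, 5, 5], 5)
lst[0]=2 != 5: 0 + count([2, 5, 5], 5)
lst[0]=2 != 5: 0 + count([5, 5], 5)
lst[0]=5 == 5: 1 + count([5], 5)
lst[0]=5 == 5: 1 + count([], 5)
= 2


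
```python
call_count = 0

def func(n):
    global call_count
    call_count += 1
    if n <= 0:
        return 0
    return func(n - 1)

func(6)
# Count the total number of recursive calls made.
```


func(6) calls func(5) calls ... calls func(0)
Total calls: 6 + 1 (for base case) = 7


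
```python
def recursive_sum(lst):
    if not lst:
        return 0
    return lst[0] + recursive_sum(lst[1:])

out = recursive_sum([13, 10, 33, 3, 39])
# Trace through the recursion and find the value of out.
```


recursive_sum([13, 10, 33, 3, 39])
= 13 + recursive_sum([10, 33, 3, 39])
= 13 + 10 + recursive_sum([33, 3, 39])
= 13 + 10 + 33 + recursive_sum([3, 39])
= 13 + 10 + 33 + 3 + recursive_sum([39])
= 13 + 10 + 33 + 3 + 39 + recursive_sum([])
= 13 + 10 + 33 + 3 + 39 + 0
= 98


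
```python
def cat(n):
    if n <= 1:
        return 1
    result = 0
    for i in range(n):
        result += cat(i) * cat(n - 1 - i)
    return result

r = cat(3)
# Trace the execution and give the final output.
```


cat(3)
= sum of cat(i) * cat(3-1-i) for i in 0..2
First compute sub-values bottom-up:
  cat(0) = 1, cat(1) = 1
  cat(2) = 1*1 + 1*1 = 2
Now cat(3):
  cat(0)*cat(2) = 1*2 = 2
  cat(1)*cat(1) = 1*1 = 1
  cat(2)*cat(0) = 2*1 = 2
= 2 + 1 + 2
= 5


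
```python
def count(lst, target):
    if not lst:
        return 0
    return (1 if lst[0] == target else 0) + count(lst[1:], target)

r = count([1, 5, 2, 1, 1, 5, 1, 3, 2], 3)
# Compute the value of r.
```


count([1, 5, 2, 1, 1, 5, 1, 3, 2], 3)
lst[0]=1 != 3: 0 + count([5, 2, 1, 1, 5, 1, 3, 2], 3)
lst[0]=5 != 3: 0 + count([2, 1, 1, 5, 1, 3, 2], 3)
lst[0]=2 != 3: 0 + count([1, 1, 5, 1, 3, 2], 3)
lst[0]=1 != 3: 0 + count([1, 5, 1, 3, 2], 3)
lst[0]=1 != 3: 0 + count([5, 1, 3, 2], 3)
lst[0]=5 != 3: 0 + count([1, 3, 2], 3)
lst[0]=1 != 3: 0 + count([3, 2], 3)
lst[0]=3 == 3: 1 + count([2], 3)
lst[0]=2 != 3: 0 + count([], 3)
= 1


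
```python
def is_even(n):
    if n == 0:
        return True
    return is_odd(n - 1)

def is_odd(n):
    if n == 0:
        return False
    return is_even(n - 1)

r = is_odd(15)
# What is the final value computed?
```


is_odd(15)
= is_even(14)
= is_odd(13)
= is_even(12)
= is_odd(11)
= is_even(10)
= is_odd(9)
= is_even(8)
= is_odd(7)
= is_even(6)
= is_odd(5)
= is_even(4)
= is_odd(3)
= is_even(2)
= is_odd(1)
= is_even(0)
n == 0: return True
= True


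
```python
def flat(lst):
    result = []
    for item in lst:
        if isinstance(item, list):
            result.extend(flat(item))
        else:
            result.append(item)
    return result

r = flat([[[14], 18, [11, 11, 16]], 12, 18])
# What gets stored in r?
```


flat([[[14], 18, [11, 11, 16]], 12, 18])
Processing each element:
  [[14], 18, [11, 11, 16]] is a list -> flat recursively -> [14, 18, 11, 11, 16]
  12 is not a list -> append 12
  18 is not a list -> append 18
= [14, 18, 11, 11, 16, 12, 18]


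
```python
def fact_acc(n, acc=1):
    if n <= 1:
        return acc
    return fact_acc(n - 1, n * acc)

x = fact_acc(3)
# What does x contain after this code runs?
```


fact_acc(3, 1)
= fact_acc(2, 3 * 1) = fact_acc(2, 3)
= fact_acc(1, 2 * 3) = fact_acc(1, 6)
n <= 1, return acc = 6


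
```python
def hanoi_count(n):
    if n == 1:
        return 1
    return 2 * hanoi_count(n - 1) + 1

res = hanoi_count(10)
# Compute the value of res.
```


hanoi_count(10)
= 2 * hanoi_count(9) + 1
= 2 * (2 * hanoi_count(8) + 1) + 1
= 2 * (2 * (2 * hanoi_count(7) + 1) + 1) + 1
= 2 * (2 * (2 * (2 * hanoi_count(6) + 1) + 1) + 1) + 1
= 2 * (2 * (2 * (2 * (2 * hanoi_count(5) + 1) + 1) + 1) + 1) + 1
= 2 * (2 * (2 * (2 * (2 * (2 * hanoi_count(4) + 1) + 1) + 1) + 1) + 1) + 1
= 2 * (2 * (2 * (2 * (2 * (2 * (2 * hanoi_count(3) + 1) + 1) + 1) + 1) + 1) + 1) + 1
= 2 * (2 * (2 * (2 * (2 * (2 * (2 * (2 * hanoi_count(2) + 1) + 1) + 1) + 1) + 1) + 1) + 1) + 1
= 2 * (2 * (2 * (2 * (2 * (2 * (2 * (2 * (2 * hanoi_count(1) + 1) + 1) + 1) + 1) + 1) + 1) + 1) + 1) + 1
Now compute bottom-up:
hanoi_count(1) = 1
hanoi_count(2) = 2 * 1 + 1 = 3
hanoi_count(3) = 2 * 3 + 1 = 7
hanoi_count(4) = 2 * 7 + 1 = 15
hanoi_count(5) = 2 * 15 + 1 = 31
hanoi_count(6) = 2 * 31 + 1 = 63
hanoi_count(7) = 2 * 63 + 1 = 127
hanoi_count(8) = 2 * 127 + 1 = 255
hanoi_count(9) = 2 * 255 + 1 = 511
hanoi_count(10) = 2 * 511 + 1 = 1023
= 1023
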